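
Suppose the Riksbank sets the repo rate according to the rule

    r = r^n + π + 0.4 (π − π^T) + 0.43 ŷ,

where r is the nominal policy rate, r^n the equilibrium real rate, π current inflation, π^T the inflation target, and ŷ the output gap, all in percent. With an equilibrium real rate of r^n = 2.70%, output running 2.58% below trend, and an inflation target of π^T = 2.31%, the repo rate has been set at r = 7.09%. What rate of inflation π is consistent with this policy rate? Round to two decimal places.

4.59%

Output 2.58% below potential → ŷ = -2.58.
Collecting π: r = r^n + (1 + 0.4) π − 0.4 π^T + 0.43 ŷ
1.4 π = 7.09 − 2.70 + 0.4 × 2.31 − 0.43 × (-2.58) = 6.4234
π = 6.4234 / 1.4 = 4.59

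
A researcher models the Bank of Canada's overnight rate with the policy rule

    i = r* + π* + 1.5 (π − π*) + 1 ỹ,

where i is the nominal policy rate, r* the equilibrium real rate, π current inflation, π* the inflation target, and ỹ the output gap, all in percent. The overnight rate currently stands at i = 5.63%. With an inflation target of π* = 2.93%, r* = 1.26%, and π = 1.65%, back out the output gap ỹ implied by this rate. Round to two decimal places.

3.36%

1 ỹ = 5.63 − 1.26 − 2.93 − 1.5 × (1.65 − 2.93) = 3.36
ỹ = 3.36 / 1 = 3.36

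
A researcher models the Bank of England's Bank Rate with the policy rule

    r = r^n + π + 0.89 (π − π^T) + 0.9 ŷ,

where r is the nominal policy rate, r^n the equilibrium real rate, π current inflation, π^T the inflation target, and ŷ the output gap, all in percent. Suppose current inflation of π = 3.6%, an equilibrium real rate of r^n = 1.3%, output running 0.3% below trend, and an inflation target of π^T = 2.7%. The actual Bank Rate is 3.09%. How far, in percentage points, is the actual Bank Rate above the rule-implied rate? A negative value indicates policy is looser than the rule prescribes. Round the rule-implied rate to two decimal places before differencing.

Output 0.3% below potential → ŷ = -0.3.
r = 1.3 + 3.6 + 0.89 × (3.6 − 2.7) + 0.9 × (-0.3)
   = 1.3 + 3.6 + 0.801 − 0.27 = 5.43
Deviation = 3.09 − 5.43 = -2.34 pp.

-2.34 pp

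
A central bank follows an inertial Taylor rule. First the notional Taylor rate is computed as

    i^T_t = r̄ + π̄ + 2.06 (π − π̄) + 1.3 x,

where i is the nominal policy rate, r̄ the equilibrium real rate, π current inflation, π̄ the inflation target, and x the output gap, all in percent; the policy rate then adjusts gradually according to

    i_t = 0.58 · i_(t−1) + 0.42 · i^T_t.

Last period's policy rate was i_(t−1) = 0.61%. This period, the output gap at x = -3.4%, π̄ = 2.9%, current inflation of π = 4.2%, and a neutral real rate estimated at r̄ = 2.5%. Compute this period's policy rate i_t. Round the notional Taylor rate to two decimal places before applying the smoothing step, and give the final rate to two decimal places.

i^T_t = 2.5 + 2.9 + 2.06 × (4.2 − 2.9) + 1.3 × (-3.4)
   = 2.5 + 2.9 + 2.678 − 4.42 = 3.66
i_t = 0.58 × 0.61 + 0.42 × 3.66 = 0.3538 + 1.5372 = 1.89

1.89%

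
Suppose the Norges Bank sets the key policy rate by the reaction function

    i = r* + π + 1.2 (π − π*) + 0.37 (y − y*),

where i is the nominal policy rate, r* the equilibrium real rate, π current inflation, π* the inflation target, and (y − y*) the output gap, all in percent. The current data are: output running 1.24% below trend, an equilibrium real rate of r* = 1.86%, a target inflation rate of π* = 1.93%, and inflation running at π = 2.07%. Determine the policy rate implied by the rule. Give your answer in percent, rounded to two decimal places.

Output 1.24% below potential → (y − y*) = -1.24.
i = 1.86 + 2.07 + 1.2 × (2.07 − 1.93) + 0.37 × (-1.24)
   = 1.86 + 2.07 + 0.168 − 0.4588 = 3.64

3.64%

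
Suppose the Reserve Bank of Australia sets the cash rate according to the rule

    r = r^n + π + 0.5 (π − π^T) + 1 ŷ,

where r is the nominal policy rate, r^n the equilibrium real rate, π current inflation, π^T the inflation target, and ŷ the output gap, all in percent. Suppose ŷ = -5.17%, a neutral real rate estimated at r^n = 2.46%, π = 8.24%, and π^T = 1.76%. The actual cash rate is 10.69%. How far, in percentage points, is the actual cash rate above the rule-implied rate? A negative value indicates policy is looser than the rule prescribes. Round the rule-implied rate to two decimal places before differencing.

1.92 pp

r = 2.46 + 8.24 + 0.5 × (8.24 − 1.76) + 1 × (-5.17)
   = 2.46 + 8.24 + 3.24 − 5.17 = 8.77
Deviation = 10.69 − 8.77 = 1.92 pp.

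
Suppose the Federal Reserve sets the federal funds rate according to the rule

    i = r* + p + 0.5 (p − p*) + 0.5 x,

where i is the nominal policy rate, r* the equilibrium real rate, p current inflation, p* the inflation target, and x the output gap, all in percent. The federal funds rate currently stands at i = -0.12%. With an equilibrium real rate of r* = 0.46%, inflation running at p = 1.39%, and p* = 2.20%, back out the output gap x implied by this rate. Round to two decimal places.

-3.13%

0.5 x = -0.12 − 0.46 − 1.39 − 0.5 × (1.39 − 2.20) = -1.565
x = -1.565 / 0.5 = -3.13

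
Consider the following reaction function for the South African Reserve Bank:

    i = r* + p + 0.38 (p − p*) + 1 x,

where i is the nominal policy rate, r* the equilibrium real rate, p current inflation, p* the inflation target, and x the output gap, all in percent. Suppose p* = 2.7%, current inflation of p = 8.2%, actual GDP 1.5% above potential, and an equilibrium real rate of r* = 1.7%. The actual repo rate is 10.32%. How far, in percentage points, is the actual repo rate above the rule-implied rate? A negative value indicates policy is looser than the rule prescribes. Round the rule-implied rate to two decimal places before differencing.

-3.17 pp

Output 1.5% above potential → x = 1.5.
i = 1.7 + 8.2 + 0.38 × (8.2 − 2.7) + 1 × 1.5
   = 1.7 + 8.2 + 2.09 + 1.5 = 13.49
Deviation = 10.32 − 13.49 = -3.17 pp.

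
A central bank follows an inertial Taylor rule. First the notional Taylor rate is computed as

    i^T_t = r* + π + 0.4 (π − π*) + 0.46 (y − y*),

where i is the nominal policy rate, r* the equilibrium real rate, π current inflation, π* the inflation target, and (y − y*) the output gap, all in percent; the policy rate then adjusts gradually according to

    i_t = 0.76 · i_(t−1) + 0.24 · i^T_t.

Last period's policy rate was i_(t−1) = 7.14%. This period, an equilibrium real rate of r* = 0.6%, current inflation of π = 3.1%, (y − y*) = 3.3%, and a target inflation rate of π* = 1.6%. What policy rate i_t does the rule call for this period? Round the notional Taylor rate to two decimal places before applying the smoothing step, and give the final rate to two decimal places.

6.82%

i^T_t = 0.6 + 3.1 + 0.4 × (3.1 − 1.6) + 0.46 × 3.3
   = 0.6 + 3.1 + 0.6 + 1.518 = 5.82
i_t = 0.76 × 7.14 + 0.24 × 5.82 = 5.4264 + 1.3968 = 6.82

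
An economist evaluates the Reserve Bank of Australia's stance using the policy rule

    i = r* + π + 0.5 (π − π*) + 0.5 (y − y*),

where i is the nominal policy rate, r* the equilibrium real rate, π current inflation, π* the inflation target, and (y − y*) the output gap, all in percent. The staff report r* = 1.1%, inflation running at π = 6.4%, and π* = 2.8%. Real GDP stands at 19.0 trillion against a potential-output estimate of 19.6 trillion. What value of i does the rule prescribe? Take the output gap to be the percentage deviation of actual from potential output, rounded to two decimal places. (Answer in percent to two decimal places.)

Output gap = 100 × (19.0 − 19.6) / 19.6 = -3.06%.
i = 1.10 + 6.40 + 0.5 × (6.40 − 2.80) + 0.5 × (-3.06)
   = 1.10 + 6.4 + 1.8 − 1.53 = 7.77

7.77%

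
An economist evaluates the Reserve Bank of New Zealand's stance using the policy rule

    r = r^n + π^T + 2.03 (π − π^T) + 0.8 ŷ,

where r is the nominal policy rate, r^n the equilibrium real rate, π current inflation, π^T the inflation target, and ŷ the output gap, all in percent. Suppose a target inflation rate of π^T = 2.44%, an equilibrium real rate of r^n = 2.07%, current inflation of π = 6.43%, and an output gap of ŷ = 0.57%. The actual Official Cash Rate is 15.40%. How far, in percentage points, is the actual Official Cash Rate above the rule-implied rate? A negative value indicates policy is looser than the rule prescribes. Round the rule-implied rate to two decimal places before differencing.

2.33 pp

r = 2.07 + 2.44 + 2.03 × (6.43 − 2.44) + 0.8 × 0.57
   = 2.07 + 2.44 + 8.0997 + 0.456 = 13.07
Deviation = 15.40 − 13.07 = 2.33 pp.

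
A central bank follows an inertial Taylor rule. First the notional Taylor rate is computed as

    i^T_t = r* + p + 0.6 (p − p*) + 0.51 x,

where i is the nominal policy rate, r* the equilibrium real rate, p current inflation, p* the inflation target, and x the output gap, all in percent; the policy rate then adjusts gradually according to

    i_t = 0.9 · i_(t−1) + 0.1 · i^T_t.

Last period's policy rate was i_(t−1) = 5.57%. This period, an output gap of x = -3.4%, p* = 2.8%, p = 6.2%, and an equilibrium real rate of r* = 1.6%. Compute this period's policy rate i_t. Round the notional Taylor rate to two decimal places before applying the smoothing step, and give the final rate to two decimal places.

5.82%

i^T_t = 1.6 + 6.2 + 0.6 × (6.2 − 2.8) + 0.51 × (-3.4)
   = 1.6 + 6.2 + 2.04 − 1.734 = 8.11
i_t = 0.9 × 5.57 + 0.1 × 8.11 = 5.013 + 0.811 = 5.82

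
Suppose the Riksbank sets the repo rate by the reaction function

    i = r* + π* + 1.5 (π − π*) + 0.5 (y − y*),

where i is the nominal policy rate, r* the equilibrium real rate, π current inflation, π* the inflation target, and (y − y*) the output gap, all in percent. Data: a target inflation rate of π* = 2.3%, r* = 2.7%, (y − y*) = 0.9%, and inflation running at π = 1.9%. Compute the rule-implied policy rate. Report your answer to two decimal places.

i = 2.7 + 2.3 + 1.5 × (1.9 − 2.3) + 0.5 × 0.9
   = 2.7 + 2.3 − 0.6 + 0.45 = 4.85

4.85%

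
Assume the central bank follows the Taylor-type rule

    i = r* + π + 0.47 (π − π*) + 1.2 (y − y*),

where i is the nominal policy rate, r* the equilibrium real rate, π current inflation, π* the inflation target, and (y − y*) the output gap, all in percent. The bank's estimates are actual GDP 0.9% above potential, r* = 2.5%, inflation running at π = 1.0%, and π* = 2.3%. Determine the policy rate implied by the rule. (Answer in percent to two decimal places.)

Output 0.9% above potential → (y − y*) = 0.9.
i = 2.5 + 1.0 + 0.47 × (1.0 − 2.3) + 1.2 × 0.9
   = 2.5 + 1 − 0.611 + 1.08 = 3.97

3.97%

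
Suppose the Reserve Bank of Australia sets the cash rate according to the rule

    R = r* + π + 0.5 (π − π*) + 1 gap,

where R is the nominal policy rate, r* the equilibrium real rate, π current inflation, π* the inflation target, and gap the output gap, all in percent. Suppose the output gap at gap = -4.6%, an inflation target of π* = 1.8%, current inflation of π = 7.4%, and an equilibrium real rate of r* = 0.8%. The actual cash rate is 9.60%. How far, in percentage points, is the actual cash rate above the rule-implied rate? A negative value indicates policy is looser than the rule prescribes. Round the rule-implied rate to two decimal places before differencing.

3.20 pp

R = 0.8 + 7.4 + 0.5 × (7.4 − 1.8) + 1 × (-4.6)
   = 0.8 + 7.4 + 2.8 − 4.6 = 6.40
Deviation = 9.60 − 6.40 = 3.20 pp.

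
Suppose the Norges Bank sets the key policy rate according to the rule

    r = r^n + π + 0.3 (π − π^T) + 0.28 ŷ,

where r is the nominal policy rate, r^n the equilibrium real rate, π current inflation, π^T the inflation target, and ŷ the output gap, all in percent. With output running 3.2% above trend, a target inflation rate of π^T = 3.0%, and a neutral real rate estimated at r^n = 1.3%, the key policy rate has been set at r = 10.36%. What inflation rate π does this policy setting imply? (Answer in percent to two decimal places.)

Output 3.2% above potential → ŷ = 3.2.
Collecting π: r = r^n + (1 + 0.3) π − 0.3 π^T + 0.28 ŷ
1.3 π = 10.36 − 1.3 + 0.3 × 3.0 − 0.28 × 3.2 = 9.064
π = 9.064 / 1.3 = 6.97

6.97%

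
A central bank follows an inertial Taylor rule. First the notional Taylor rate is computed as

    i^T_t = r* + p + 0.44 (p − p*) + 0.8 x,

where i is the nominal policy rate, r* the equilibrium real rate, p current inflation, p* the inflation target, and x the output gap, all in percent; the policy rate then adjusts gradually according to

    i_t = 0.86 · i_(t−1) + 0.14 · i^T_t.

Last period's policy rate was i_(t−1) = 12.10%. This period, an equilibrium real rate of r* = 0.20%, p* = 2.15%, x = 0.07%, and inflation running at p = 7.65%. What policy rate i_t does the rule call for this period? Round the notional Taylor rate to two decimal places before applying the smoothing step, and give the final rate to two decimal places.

i^T_t = 0.20 + 7.65 + 0.44 × (7.65 − 2.15) + 0.8 × 0.07
   = 0.20 + 7.65 + 2.42 + 0.056 = 10.33
i_t = 0.86 × 12.10 + 0.14 × 10.33 = 10.406 + 1.4462 = 11.85

11.85%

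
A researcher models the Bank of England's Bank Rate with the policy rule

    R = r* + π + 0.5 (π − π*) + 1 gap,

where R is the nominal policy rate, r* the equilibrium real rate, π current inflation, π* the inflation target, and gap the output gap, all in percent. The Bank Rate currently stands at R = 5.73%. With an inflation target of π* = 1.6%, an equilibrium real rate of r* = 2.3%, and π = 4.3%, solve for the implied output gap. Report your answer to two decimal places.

1 gap = 5.73 − 2.3 − 4.3 − 0.5 × (4.3 − 1.6) = -2.22
gap = -2.22 / 1 = -2.22

-2.22%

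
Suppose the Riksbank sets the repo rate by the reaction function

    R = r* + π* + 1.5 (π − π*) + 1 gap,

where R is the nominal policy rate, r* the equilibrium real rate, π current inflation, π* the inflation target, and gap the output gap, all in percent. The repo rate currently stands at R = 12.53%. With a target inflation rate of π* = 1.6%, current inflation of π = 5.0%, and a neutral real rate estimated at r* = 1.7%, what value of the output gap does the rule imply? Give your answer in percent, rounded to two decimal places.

1 gap = 12.53 − 1.7 − 1.6 − 1.5 × (5.0 − 1.6) = 4.13
gap = 4.13 / 1 = 4.13

4.13%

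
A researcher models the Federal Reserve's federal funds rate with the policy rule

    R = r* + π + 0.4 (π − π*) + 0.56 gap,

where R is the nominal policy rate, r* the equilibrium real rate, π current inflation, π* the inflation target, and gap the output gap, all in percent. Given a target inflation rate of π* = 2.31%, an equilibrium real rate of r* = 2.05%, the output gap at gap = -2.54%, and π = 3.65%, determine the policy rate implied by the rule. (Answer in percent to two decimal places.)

4.81%

R = 2.05 + 3.65 + 0.4 × (3.65 − 2.31) + 0.56 × (-2.54)
   = 2.05 + 3.65 + 0.536 − 1.4224 = 4.81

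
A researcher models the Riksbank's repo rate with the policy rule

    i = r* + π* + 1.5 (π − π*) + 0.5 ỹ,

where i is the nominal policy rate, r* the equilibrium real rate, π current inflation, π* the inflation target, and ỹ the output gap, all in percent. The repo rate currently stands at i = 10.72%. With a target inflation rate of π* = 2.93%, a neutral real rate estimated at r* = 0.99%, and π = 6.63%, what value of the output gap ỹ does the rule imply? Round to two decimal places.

0.5 ỹ = 10.72 − 0.99 − 2.93 − 1.5 × (6.63 − 2.93) = 1.25
ỹ = 1.25 / 0.5 = 2.50

2.50%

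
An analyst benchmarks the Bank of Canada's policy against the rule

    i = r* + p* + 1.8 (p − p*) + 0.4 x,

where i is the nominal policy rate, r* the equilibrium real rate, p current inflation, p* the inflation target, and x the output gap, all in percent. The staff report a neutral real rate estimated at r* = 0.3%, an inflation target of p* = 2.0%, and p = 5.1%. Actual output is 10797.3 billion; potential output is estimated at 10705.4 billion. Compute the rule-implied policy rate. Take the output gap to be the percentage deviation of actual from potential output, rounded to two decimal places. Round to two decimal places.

8.22%

Output gap = 100 × (10797.3 − 10705.4) / 10705.4 = 0.86%.
i = 0.30 + 2.00 + 1.8 × (5.10 − 2.00) + 0.4 × 0.86
   = 0.30 + 2 + 5.58 + 0.344 = 8.22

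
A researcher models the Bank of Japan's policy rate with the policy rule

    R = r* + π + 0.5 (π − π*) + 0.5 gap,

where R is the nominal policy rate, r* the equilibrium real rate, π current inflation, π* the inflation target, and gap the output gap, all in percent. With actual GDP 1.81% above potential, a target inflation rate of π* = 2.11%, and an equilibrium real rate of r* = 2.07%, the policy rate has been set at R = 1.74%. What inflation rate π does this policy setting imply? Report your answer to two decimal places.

-0.12%

Output 1.81% above potential → gap = 1.81.
Collecting π: R = r* + (1 + 0.5) π − 0.5 π* + 0.5 gap
1.5 π = 1.74 − 2.07 + 0.5 × 2.11 − 0.5 × 1.81 = -0.18
π = -0.18 / 1.5 = -0.12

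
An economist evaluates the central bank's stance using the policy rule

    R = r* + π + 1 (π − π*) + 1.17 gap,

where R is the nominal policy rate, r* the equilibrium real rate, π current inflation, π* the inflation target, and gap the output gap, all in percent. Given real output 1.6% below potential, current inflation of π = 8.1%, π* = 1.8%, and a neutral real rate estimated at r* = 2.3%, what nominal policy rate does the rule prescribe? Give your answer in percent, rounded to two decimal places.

14.83%

Output 1.6% below potential → gap = -1.6.
R = 2.3 + 8.1 + 1 × (8.1 − 1.8) + 1.17 × (-1.6)
   = 2.3 + 8.1 + 6.3 − 1.872 = 14.83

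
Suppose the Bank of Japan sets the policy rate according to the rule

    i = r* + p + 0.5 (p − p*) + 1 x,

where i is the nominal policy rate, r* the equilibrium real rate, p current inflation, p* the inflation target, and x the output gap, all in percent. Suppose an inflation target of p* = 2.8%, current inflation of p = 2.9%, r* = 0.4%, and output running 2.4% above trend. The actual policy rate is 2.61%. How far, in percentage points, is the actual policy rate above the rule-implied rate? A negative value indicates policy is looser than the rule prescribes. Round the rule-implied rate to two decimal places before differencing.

Output 2.4% above potential → x = 2.4.
i = 0.4 + 2.9 + 0.5 × (2.9 − 2.8) + 1 × 2.4
   = 0.4 + 2.9 + 0.05 + 2.4 = 5.75
Deviation = 2.61 − 5.75 = -3.14 pp.

-3.14 pp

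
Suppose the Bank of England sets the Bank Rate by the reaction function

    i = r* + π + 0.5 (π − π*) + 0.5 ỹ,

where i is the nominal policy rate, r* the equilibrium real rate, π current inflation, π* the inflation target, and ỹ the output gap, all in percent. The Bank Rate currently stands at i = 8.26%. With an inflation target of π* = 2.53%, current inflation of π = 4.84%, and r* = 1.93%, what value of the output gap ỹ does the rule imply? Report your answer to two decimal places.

0.67%

0.5 ỹ = 8.26 − 1.93 − 4.84 − 0.5 × (4.84 − 2.53) = 0.335
ỹ = 0.335 / 0.5 = 0.67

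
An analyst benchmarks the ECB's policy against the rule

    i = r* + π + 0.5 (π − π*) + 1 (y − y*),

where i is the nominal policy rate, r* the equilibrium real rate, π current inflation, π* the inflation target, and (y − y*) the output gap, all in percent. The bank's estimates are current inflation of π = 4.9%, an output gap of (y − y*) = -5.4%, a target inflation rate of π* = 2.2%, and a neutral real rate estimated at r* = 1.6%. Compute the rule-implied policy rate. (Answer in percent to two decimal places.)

2.45%

i = 1.6 + 4.9 + 0.5 × (4.9 − 2.2) + 1 × (-5.4)
   = 1.6 + 4.9 + 1.35 − 5.4 = 2.45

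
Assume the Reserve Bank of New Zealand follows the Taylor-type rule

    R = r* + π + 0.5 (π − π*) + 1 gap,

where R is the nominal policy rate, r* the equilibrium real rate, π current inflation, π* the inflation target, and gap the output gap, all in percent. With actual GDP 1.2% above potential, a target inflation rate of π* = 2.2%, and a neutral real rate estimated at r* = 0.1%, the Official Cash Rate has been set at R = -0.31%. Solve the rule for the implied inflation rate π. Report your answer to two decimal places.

Output 1.2% above potential → gap = 1.2.
Collecting π: R = r* + (1 + 0.5) π − 0.5 π* + 1 gap
1.5 π = -0.31 − 0.1 + 0.5 × 2.2 − 1 × 1.2 = -0.51
π = -0.51 / 1.5 = -0.34

-0.34%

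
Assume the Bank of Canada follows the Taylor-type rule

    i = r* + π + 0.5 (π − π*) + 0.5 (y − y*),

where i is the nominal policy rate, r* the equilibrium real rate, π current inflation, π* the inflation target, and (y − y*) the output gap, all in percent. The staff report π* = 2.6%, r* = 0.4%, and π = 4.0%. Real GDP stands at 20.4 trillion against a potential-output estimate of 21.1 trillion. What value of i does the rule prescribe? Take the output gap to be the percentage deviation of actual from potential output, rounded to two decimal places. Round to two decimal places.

Output gap = 100 × (20.4 − 21.1) / 21.1 = -3.32%.
i = 0.40 + 4.00 + 0.5 × (4.00 − 2.60) + 0.5 × (-3.32)
   = 0.40 + 4 + 0.7 − 1.66 = 3.44

3.44%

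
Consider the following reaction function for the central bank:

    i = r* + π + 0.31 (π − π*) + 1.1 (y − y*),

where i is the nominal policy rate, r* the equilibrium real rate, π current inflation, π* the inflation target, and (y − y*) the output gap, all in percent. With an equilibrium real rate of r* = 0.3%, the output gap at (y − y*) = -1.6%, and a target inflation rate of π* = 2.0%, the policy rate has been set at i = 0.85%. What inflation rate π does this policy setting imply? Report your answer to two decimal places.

2.24%

Collecting π: i = r* + (1 + 0.31) π − 0.31 π* + 1.1 (y − y*)
1.31 π = 0.85 − 0.3 + 0.31 × 2.0 − 1.1 × (-1.6) = 2.93
π = 2.93 / 1.31 = 2.24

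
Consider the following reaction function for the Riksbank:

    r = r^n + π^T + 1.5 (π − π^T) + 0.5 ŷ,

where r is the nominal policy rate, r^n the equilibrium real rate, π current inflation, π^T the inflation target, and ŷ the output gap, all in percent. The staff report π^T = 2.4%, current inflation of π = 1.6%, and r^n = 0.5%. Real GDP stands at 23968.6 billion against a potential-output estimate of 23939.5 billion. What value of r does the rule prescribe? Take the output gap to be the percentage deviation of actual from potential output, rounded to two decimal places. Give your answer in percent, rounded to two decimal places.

Output gap = 100 × (23968.6 − 23939.5) / 23939.5 = 0.12%.
r = 0.50 + 2.40 + 1.5 × (1.60 − 2.40) + 0.5 × 0.12
   = 0.50 + 2.4 − 1.2 + 0.06 = 1.76

1.76%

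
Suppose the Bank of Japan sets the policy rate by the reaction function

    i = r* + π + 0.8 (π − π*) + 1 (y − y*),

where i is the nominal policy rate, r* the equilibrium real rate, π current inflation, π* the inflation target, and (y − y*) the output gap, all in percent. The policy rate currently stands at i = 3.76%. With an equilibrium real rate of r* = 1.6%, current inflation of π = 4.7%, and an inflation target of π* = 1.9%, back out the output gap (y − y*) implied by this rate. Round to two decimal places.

1 (y − y*) = 3.76 − 1.6 − 4.7 − 0.8 × (4.7 − 1.9) = -4.78
(y − y*) = -4.78 / 1 = -4.78

-4.78%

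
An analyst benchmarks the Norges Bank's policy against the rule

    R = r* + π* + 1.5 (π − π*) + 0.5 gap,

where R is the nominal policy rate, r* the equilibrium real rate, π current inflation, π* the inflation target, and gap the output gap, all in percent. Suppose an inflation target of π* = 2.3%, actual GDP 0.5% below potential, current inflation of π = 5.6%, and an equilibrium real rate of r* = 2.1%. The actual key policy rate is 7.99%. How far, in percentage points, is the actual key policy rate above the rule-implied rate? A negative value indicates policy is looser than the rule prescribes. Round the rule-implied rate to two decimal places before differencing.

Output 0.5% below potential → gap = -0.5.
R = 2.1 + 2.3 + 1.5 × (5.6 − 2.3) + 0.5 × (-0.5)
   = 2.1 + 2.3 + 4.95 − 0.25 = 9.10
Deviation = 7.99 − 9.10 = -1.11 pp.

-1.11 pp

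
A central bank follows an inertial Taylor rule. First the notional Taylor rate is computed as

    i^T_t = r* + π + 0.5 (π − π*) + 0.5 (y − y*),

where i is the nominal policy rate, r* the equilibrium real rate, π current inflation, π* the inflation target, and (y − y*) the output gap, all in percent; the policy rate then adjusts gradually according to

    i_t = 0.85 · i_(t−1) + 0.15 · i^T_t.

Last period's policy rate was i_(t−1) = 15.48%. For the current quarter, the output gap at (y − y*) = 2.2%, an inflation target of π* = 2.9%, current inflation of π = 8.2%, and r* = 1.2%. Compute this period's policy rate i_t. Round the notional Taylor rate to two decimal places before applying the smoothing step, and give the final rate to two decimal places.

15.13%

i^T_t = 1.2 + 8.2 + 0.5 × (8.2 − 2.9) + 0.5 × 2.2
   = 1.2 + 8.2 + 2.65 + 1.1 = 13.15
i_t = 0.85 × 15.48 + 0.15 × 13.15 = 13.158 + 1.9725 = 15.13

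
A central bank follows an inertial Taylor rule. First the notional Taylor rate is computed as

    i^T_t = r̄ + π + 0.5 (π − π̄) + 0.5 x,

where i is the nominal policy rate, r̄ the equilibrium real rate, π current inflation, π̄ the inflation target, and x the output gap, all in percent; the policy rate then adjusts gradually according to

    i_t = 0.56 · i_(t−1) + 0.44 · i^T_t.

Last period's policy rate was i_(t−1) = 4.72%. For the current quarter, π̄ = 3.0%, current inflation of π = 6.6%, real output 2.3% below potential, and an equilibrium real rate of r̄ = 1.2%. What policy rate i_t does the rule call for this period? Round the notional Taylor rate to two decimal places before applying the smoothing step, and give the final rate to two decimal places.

6.36%

Output 2.3% below potential → x = -2.3.
i^T_t = 1.2 + 6.6 + 0.5 × (6.6 − 3.0) + 0.5 × (-2.3)
   = 1.2 + 6.6 + 1.8 − 1.15 = 8.45
i_t = 0.56 × 4.72 + 0.44 × 8.45 = 2.6432 + 3.718 = 6.36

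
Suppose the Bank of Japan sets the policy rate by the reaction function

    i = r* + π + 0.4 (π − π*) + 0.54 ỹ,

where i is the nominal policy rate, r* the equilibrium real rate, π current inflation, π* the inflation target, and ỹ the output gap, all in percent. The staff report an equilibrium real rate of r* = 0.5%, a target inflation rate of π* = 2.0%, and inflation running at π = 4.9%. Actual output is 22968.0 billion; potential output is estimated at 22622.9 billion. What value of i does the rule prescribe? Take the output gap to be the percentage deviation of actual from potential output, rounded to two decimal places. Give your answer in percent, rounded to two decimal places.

Output gap = 100 × (22968.0 − 22622.9) / 22622.9 = 1.53%.
i = 0.50 + 4.90 + 0.4 × (4.90 − 2.00) + 0.54 × 1.53
   = 0.50 + 4.9 + 1.16 + 0.8262 = 7.39

7.39%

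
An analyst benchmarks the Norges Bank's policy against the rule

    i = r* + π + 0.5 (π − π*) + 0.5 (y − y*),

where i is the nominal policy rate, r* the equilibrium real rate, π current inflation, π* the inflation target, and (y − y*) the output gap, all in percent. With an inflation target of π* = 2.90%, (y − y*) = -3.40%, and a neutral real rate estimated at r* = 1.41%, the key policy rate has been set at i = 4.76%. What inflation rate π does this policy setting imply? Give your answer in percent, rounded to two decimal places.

Collecting π: i = r* + (1 + 0.5) π − 0.5 π* + 0.5 (y − y*)
1.5 π = 4.76 − 1.41 + 0.5 × 2.90 − 0.5 × (-3.40) = 6.5
π = 6.5 / 1.5 = 4.33

4.33%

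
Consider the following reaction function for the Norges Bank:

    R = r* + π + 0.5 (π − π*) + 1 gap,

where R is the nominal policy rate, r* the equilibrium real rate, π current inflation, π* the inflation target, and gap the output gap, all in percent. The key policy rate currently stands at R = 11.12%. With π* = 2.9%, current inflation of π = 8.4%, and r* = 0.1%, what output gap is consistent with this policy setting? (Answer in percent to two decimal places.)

1 gap = 11.12 − 0.1 − 8.4 − 0.5 × (8.4 − 2.9) = -0.13
gap = -0.13 / 1 = -0.13

-0.13%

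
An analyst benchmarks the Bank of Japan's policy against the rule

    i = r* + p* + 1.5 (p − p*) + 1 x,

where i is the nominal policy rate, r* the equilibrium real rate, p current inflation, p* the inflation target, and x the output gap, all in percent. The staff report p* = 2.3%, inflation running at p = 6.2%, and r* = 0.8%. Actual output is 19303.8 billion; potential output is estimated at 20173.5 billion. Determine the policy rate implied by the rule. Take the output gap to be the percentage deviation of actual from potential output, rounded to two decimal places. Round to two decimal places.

4.64%

Output gap = 100 × (19303.8 − 20173.5) / 20173.5 = -4.31%.
i = 0.80 + 2.30 + 1.5 × (6.20 − 2.30) + 1 × (-4.31)
   = 0.80 + 2.3 + 5.85 − 4.31 = 4.64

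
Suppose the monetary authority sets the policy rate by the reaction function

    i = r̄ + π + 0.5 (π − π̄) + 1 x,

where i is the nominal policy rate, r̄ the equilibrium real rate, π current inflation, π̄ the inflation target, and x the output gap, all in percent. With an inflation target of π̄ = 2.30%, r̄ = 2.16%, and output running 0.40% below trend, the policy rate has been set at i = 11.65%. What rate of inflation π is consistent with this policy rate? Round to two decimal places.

7.36%

Output 0.40% below potential → x = -0.40.
Collecting π: i = r̄ + (1 + 0.5) π − 0.5 π̄ + 1 x
1.5 π = 11.65 − 2.16 + 0.5 × 2.30 − 1 × (-0.40) = 11.04
π = 11.04 / 1.5 = 7.36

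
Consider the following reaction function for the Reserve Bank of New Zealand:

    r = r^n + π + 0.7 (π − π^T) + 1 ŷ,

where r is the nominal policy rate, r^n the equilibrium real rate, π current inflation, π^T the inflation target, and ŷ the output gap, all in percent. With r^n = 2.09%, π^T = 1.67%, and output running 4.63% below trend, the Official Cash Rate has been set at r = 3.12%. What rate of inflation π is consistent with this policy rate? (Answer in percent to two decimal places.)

Output 4.63% below potential → ŷ = -4.63.
Collecting π: r = r^n + (1 + 0.7) π − 0.7 π^T + 1 ŷ
1.7 π = 3.12 − 2.09 + 0.7 × 1.67 − 1 × (-4.63) = 6.829
π = 6.829 / 1.7 = 4.02

4.02%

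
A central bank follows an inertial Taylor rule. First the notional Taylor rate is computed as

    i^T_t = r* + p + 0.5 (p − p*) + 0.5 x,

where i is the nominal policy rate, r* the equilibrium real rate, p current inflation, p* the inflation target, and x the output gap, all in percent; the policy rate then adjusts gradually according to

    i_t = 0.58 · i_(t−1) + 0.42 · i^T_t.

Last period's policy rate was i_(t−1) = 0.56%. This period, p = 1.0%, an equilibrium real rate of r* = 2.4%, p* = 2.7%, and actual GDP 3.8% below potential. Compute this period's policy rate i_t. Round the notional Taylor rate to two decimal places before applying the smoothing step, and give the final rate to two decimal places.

Output 3.8% below potential → x = -3.8.
i^T_t = 2.4 + 1.0 + 0.5 × (1.0 − 2.7) + 0.5 × (-3.8)
   = 2.4 + 1 − 0.85 − 1.9 = 0.65
i_t = 0.58 × 0.56 + 0.42 × 0.65 = 0.3248 + 0.273 = 0.60

0.60%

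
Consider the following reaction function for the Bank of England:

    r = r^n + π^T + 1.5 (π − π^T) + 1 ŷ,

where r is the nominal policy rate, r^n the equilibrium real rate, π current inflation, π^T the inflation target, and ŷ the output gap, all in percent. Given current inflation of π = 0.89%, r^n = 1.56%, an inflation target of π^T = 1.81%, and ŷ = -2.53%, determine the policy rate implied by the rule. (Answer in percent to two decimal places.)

-0.54%

r = 1.56 + 1.81 + 1.5 × (0.89 − 1.81) + 1 × (-2.53)
   = 1.56 + 1.81 − 1.38 − 2.53 = -0.54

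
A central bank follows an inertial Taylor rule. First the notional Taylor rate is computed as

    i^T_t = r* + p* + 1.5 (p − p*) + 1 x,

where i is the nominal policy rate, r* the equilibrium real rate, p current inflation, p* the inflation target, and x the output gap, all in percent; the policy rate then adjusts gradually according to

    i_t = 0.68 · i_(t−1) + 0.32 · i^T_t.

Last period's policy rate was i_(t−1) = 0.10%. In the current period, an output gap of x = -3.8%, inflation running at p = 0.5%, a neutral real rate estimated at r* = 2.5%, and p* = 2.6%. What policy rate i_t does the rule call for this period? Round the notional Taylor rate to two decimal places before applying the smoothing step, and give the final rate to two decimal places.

i^T_t = 2.5 + 2.6 + 1.5 × (0.5 − 2.6) + 1 × (-3.8)
   = 2.5 + 2.6 − 3.15 − 3.8 = -1.85
i_t = 0.68 × 0.10 + 0.32 × (-1.85) = 0.068 − 0.592 = -0.52

-0.52%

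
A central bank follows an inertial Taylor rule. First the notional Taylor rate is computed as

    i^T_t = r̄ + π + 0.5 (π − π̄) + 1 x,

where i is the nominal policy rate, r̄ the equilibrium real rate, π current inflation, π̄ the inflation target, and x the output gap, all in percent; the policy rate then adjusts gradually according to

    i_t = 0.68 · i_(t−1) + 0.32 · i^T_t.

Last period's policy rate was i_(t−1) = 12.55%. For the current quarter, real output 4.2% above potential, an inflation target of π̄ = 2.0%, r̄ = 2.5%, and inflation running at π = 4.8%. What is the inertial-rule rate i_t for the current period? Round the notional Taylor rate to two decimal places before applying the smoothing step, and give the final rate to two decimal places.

Output 4.2% above potential → x = 4.2.
i^T_t = 2.5 + 4.8 + 0.5 × (4.8 − 2.0) + 1 × 4.2
   = 2.5 + 4.8 + 1.4 + 4.2 = 12.90
i_t = 0.68 × 12.55 + 0.32 × 12.90 = 8.534 + 4.128 = 12.66

12.66%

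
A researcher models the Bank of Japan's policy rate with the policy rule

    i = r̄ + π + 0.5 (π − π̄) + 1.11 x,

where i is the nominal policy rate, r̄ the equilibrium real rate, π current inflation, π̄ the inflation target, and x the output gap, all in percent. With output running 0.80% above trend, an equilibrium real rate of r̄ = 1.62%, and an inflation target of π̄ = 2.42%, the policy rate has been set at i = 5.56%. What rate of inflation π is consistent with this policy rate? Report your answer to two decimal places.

2.84%

Output 0.80% above potential → x = 0.80.
Collecting π: i = r̄ + (1 + 0.5) π − 0.5 π̄ + 1.11 x
1.5 π = 5.56 − 1.62 + 0.5 × 2.42 − 1.11 × 0.80 = 4.262
π = 4.262 / 1.5 = 2.84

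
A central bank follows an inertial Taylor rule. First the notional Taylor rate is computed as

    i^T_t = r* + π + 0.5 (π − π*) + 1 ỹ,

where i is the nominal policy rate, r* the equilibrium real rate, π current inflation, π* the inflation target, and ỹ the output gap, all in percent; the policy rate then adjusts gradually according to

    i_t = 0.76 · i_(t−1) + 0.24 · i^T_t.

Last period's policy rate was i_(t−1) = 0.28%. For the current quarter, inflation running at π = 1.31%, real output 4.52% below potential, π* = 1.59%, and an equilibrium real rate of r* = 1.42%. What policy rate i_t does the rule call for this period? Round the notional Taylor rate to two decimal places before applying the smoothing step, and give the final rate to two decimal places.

-0.25%

Output 4.52% below potential → ỹ = -4.52.
i^T_t = 1.42 + 1.31 + 0.5 × (1.31 − 1.59) + 1 × (-4.52)
   = 1.42 + 1.31 − 0.14 − 4.52 = -1.93
i_t = 0.76 × 0.28 + 0.24 × (-1.93) = 0.2128 − 0.4632 = -0.25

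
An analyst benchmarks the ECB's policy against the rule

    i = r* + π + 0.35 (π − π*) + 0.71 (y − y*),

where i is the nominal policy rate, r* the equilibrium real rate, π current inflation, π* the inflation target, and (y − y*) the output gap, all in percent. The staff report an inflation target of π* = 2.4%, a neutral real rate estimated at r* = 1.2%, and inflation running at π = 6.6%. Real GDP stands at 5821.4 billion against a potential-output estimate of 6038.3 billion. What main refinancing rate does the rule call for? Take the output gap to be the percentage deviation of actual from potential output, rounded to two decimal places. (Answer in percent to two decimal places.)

6.72%

Output gap = 100 × (5821.4 − 6038.3) / 6038.3 = -3.59%.
i = 1.20 + 6.60 + 0.35 × (6.60 − 2.40) + 0.71 × (-3.59)
   = 1.20 + 6.6 + 1.47 − 2.5489 = 6.72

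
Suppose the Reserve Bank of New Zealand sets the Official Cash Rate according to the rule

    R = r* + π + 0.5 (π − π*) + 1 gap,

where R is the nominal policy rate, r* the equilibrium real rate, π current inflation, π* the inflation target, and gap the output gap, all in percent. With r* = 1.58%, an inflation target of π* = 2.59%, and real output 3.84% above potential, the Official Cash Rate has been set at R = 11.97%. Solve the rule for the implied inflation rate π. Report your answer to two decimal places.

5.23%

Output 3.84% above potential → gap = 3.84.
Collecting π: R = r* + (1 + 0.5) π − 0.5 π* + 1 gap
1.5 π = 11.97 − 1.58 + 0.5 × 2.59 − 1 × 3.84 = 7.845
π = 7.845 / 1.5 = 5.23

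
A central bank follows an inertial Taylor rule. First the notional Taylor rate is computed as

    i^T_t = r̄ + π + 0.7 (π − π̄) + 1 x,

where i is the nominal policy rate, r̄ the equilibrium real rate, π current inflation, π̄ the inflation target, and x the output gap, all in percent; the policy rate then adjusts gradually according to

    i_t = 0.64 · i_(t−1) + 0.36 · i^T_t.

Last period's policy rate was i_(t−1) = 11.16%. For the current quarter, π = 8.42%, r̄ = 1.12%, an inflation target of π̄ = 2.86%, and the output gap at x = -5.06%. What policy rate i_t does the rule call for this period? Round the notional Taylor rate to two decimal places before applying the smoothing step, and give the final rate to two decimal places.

10.16%

i^T_t = 1.12 + 8.42 + 0.7 × (8.42 − 2.86) + 1 × (-5.06)
   = 1.12 + 8.42 + 3.892 − 5.06 = 8.37
i_t = 0.64 × 11.16 + 0.36 × 8.37 = 7.1424 + 3.0132 = 10.16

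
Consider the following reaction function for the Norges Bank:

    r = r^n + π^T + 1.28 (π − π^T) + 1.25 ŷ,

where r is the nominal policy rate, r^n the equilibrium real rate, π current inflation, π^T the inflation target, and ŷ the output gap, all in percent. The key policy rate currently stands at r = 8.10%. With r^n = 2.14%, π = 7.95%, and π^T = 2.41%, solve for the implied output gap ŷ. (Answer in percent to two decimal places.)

-2.83%

1.25 ŷ = 8.10 − 2.14 − 2.41 − 1.28 × (7.95 − 2.41) = -3.5412
ŷ = -3.5412 / 1.25 = -2.83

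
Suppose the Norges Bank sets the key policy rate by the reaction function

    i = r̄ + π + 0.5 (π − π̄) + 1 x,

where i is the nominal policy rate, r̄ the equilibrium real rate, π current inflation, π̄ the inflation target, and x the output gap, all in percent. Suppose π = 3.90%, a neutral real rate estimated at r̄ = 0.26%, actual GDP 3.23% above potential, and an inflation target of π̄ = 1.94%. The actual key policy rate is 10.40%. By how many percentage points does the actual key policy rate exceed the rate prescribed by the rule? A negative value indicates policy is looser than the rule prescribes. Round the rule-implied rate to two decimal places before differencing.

2.03 pp

Output 3.23% above potential → x = 3.23.
i = 0.26 + 3.90 + 0.5 × (3.90 − 1.94) + 1 × 3.23
   = 0.26 + 3.9 + 0.98 + 3.23 = 8.37
Deviation = 10.40 − 8.37 = 2.03 pp.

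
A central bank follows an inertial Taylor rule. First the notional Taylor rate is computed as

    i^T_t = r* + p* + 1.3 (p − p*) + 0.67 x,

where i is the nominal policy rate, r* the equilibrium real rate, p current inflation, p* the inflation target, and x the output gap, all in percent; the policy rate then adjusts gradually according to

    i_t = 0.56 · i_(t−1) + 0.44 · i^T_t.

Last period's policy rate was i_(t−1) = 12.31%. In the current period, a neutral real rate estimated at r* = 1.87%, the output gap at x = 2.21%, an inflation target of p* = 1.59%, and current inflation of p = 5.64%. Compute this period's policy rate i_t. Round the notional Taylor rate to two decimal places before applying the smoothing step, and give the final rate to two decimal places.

i^T_t = 1.87 + 1.59 + 1.3 × (5.64 − 1.59) + 0.67 × 2.21
   = 1.87 + 1.59 + 5.265 + 1.4807 = 10.21
i_t = 0.56 × 12.31 + 0.44 × 10.21 = 6.8936 + 4.4924 = 11.39

11.39%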